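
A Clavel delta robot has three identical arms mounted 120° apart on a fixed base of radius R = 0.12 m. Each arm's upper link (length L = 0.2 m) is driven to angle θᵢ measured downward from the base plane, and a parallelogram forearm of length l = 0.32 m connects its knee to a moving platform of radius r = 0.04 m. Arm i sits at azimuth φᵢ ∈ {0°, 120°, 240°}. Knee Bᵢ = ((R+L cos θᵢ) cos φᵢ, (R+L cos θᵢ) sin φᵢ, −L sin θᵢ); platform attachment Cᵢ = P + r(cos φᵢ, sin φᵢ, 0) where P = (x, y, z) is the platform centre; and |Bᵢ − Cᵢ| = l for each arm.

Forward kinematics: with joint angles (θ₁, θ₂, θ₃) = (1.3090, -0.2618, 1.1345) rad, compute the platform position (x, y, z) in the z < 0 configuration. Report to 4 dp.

(-0.1353, 0.1632, -0.2597)

arm 1 at φ=0.0°: e+L cos θ1 = 0.1318;  S1 = (0.1318, 0.0000, -0.1932)
arm 2 at φ=120.0°: e+L cos θ2 = 0.2732;  S2 = (-0.1366, 0.2366, 0.0518)
arm 3 at φ=240.0°: e+L cos θ3 = 0.1645;  S3 = (-0.0823, -0.1425, -0.1813)
eliminate P² terms by subtracting sphere 1 from 2 and 3
plane₁₂: -0.5367x+0.4732y+0.4899z = 0.0226
det = 0.3555;  x = -0.0251+0.4244z,  y = 0.0193+-0.5539z
into |P−S₁|² = l²: 1.4870z² + 0.2318z + -0.0401 = 0;  Δ = 0.2922;  z = -0.2597 or 0.1038 → z<0 root = -0.2597
x = -0.1353, y = 0.1632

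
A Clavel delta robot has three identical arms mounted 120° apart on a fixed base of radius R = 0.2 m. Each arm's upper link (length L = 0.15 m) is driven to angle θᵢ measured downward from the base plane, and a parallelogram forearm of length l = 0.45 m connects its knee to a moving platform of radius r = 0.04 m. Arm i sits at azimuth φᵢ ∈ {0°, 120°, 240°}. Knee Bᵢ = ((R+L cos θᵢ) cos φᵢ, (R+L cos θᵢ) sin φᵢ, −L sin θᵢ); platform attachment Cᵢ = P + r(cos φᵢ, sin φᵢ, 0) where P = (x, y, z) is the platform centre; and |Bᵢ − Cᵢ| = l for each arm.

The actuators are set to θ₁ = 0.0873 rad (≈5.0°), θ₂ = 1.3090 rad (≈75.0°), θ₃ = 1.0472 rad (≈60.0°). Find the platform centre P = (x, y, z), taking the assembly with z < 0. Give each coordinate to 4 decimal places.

φ1=0.0°: virtual centre (0.3094, 0.0000, -0.0131), radius l
S2 = (0.1988·cos120.0°, 0.1988·sin120.0°, -0.1449) = (-0.0994, 0.1722, -0.1449)
φ3=240.0°: virtual centre (-0.1175, -0.2035, -0.1299), radius l
subtract pairs → two planes through P
[-0.8177 0.3444 -0.2636]·P = -0.0354;  [-0.8539 -0.4070 -0.2337]·P = -0.0238
Cramer: x(z) = 0.0361-0.2995z;  y(z) = -0.0171+0.0543z
sphere 1 gives Az²+Bz+C=0 with A=1.0927, B=0.1881, C=-0.1273;  B²−4AC=0.5918;  roots -0.4381, 0.2660;  negative root z = -0.4381
x = 0.1673, y = -0.0409

(0.1673, -0.0409, -0.4381)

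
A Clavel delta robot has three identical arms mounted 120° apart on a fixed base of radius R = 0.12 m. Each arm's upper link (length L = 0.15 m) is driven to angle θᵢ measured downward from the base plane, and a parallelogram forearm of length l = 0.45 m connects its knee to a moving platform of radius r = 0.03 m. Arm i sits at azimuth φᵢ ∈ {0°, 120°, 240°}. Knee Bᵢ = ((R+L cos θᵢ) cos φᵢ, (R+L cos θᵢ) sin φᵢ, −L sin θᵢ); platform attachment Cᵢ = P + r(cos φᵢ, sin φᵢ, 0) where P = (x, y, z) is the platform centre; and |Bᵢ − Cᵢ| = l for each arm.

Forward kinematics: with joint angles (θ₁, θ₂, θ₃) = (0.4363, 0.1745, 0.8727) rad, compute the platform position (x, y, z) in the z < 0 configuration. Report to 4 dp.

(0.0214, 0.1218, -0.4453)

φ1=0.0°: virtual centre (0.2259, 0.0000, -0.0634), radius l
arm 2 at φ=120.0°: e+L cos θ2 = 0.2377;  centre 2 = (-0.1189, 0.2059, -0.0260)
centre 3 = (0.1864·cos240.0°, 0.1864·sin240.0°, -0.1149) = (-0.0932, -0.1614, -0.1149)
|centre ₂|²−|centre ₁|² = 0.0021;  |centre ₃|²−|centre ₁|² = -0.0071
plane₁₂: -0.6896x+0.4117y+0.0747z = 0.0021
det = 0.4855;  x = 0.0046+-0.0377z,  y = 0.0129+-0.2446z
quadratic in z: (1.0612)z²+(0.1372)z+(-0.1493)=0, √Δ=0.8079 → z ∈ {-0.4453, 0.3160}; z = -0.4453 (taking z<0)
x = 0.0214, y = 0.1218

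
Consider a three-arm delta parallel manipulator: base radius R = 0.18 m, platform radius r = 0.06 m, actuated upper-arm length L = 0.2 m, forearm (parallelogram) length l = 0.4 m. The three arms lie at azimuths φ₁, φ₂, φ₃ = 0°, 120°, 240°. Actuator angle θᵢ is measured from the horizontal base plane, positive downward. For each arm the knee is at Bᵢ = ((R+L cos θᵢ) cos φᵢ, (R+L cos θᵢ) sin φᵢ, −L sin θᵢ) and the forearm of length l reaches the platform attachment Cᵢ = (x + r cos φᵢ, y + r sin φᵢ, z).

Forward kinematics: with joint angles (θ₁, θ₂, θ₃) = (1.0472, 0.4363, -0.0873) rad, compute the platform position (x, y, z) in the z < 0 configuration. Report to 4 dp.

φ1=0.0°: virtual centre (0.2200, 0.0000, -0.1732), radius l
arm 2 at φ=120.0°: (R−r)+L cos θ2 = 0.3013;  S2 = (-0.1506, 0.2609, -0.0845)
S3 = (0.3192·cos240.0°, 0.3192·sin240.0°, 0.0174) = (-0.1596, -0.2765, 0.0174)
eliminate P² terms by subtracting sphere 1 from 2 and 3
plane₁₂: -0.7413x+0.5218y+0.1774z = 0.0195
Cramer: x(z) = -0.0288+0.3685z;  y(z) = -0.0035+0.1836z
quadratic in z: (1.1695)z²+(0.1617)z+(-0.0681)=0, √Δ=0.5871 → z ∈ {-0.3202, 0.1818}; z = -0.3202 (taking z<0)
x = -0.1468, y = -0.0623

(-0.1468, -0.0623, -0.3202)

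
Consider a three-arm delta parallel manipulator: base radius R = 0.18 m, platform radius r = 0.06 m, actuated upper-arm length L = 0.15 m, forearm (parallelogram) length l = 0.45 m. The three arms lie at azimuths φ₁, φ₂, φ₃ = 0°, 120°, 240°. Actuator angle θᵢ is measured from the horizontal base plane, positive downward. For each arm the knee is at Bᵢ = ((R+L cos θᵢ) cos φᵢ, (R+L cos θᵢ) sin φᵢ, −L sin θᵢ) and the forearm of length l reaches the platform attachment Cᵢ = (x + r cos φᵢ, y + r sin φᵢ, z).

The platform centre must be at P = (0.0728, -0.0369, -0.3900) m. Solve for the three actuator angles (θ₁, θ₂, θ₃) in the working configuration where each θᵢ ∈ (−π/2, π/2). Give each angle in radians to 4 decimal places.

θ₁ = -0.0873, θ₂ = 0.5236, θ₃ = 0.2619

rotate P by −φ1: (0.0728, -0.0369, -0.3900)
  A cos θ + B sin θ = C:  0.0472·cos θ + -0.3900·sin θ = 0.0810
  γ=atan2(-0.3900,0.0472)=-1.4504;  ψ=arccos(0.2063)=1.3630;  θ1=γ+ψ≈-0.0873
rotate P by −φ2: (-0.0684, -0.0446, -0.3900)
  A=0.1884, B=-0.3900, C=(l²−L²−A²−y'²−z²)/(2L)=-0.0319
  θ2 = atan2(B,A) + arccos(C/0.4331) = 0.5236
φ3=240.0° → target in arm frame (-0.0044, 0.0815)
  e−x'=0.1244;  (l²−L²−(e−x')²−y'²−z²)/2L = 0.0192
  √(A²+B²)=0.4094;  θ3 = -1.2619+1.5238 ≈ 0.2619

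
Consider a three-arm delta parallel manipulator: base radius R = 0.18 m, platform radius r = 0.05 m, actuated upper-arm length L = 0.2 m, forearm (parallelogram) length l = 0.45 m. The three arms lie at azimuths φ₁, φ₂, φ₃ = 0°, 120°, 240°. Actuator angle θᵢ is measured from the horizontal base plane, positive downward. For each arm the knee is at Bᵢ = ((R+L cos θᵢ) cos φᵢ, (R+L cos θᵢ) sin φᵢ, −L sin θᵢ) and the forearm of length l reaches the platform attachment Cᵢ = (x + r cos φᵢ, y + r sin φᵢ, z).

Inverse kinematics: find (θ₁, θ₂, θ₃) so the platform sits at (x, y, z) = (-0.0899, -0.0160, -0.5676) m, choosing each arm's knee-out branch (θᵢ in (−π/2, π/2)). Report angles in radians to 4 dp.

θ₁ = 1.3960, θ₂ = 1.0471, θ₃ = 0.9597

rotate P by −φ1: (-0.0899, -0.0160, -0.5676)
  e−x'=0.2199;  (l²−L²−(e−x')²−y'²−z²)/2L = -0.5207
  θ1 = atan2(B,A) + arccos(C/0.6087) = 1.3960
rotate P by −φ2: (0.0311, 0.0859, -0.5676)
  A=0.0989, B=-0.5676, C=(l²−L²−A²−y'²−z²)/(2L)=-0.4421
  √(A²+B²)=0.5762;  θ2 = -1.3983+2.4454 ≈ 1.0471
arm 3 (φ=240.0°): x'=0.0588, y'=-0.0699
  A cos θ + B sin θ = C:  0.0712·cos θ + -0.5676·sin θ = -0.4240
  γ=atan2(-0.5676,0.0712)=-1.4460;  ψ=arccos(-0.7413)=2.4058;  θ3=γ+ψ≈0.9597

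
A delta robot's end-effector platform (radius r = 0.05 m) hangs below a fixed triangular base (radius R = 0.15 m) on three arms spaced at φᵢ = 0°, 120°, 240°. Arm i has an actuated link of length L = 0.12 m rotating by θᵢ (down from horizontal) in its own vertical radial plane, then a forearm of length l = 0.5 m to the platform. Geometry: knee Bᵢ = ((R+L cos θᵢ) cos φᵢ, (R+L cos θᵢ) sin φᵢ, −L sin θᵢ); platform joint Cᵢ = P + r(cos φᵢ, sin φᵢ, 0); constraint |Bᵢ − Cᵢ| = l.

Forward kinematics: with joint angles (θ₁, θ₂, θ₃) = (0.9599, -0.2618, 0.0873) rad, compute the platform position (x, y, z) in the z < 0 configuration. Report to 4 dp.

(-0.1908, 0.0486, -0.4422)

φ1=0.0°: virtual centre (0.1688, 0.0000, -0.0983), radius l
arm 2 at φ=120.0°: e+L cos θ2 = 0.2159;  O2 = (-0.1080, 0.1870, 0.0311)
φ3=240.0°: virtual centre (-0.1098, -0.1901, -0.0105), radius l
|O₂|²−|O₁|² = 0.0094;  |O₃|²−|O₁|² = 0.0101
[-0.5536 0.3740 0.2587]·P = 0.0094;  [-0.5572 -0.3803 0.1757]·P = 0.0101
det = 0.4189;  x = -0.0176+0.3917z,  y = -0.0009+-0.1120z
sphere 1 gives Az²+Bz+C=0 with A=1.1660, B=0.0507, C=-0.2056;  B²−4AC=0.9614;  roots -0.4422, 0.3987;  negative root z = -0.4422
x = -0.1908, y = 0.0486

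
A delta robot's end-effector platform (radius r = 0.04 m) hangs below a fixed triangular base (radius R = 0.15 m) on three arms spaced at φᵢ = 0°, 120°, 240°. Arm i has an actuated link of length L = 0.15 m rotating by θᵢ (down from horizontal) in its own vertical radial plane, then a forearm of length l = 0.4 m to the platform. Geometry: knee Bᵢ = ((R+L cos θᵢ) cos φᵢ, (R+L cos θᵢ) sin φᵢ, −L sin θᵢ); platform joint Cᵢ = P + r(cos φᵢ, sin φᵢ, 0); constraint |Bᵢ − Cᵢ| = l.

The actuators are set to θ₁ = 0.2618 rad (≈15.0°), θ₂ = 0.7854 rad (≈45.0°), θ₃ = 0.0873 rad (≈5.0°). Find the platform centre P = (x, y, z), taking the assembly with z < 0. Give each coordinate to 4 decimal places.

(0.0295, -0.0935, -0.3558)

φ1=0.0°: virtual centre (0.2549, 0.0000, -0.0388), radius l
arm 2 at φ=120.0°: ρ2 = 0.2161;  O2 = (-0.1080, 0.1871, -0.1061)
φ3=240.0°: virtual centre (-0.1297, -0.2247, -0.0131), radius l
eliminate P² terms by subtracting sphere 1 from 2 and 3
[-0.7258 0.3742 -0.1345]·P = -0.0085;  [-0.7692 -0.4493 0.0515]·P = 0.0010
Cramer: x(z) = 0.0056-0.0670z;  y(z) = -0.0119+0.2293z
sphere 1 gives Az²+Bz+C=0 with A=1.0571, B=0.1056, C=-0.0962;  B²−4AC=0.4180;  roots -0.3558, 0.2559;  negative root z = -0.3558
x = 0.0295, y = -0.0935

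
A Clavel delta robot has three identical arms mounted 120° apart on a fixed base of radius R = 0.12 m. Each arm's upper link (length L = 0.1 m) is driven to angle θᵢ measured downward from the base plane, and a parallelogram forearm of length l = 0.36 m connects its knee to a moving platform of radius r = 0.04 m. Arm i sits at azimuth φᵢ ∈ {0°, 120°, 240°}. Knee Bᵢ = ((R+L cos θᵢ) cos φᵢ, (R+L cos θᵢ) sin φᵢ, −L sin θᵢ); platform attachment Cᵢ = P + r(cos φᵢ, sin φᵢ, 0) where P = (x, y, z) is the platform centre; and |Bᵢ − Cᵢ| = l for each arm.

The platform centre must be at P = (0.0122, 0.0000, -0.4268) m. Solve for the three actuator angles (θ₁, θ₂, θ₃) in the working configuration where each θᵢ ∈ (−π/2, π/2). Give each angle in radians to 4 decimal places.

φ1=0.0° → target in arm frame (0.0122, 0.0000)
  e−x'=0.0678;  (l²−L²−(e−x')²−y'²−z²)/2L = -0.3358
  γ=atan2(-0.4268,0.0678)=-1.4133;  ψ=arccos(-0.7770)=2.4607;  θ1=γ+ψ≈1.0474
φ2=120.0° → target in arm frame (-0.0061, -0.0106)
  e−x'=0.0861;  (l²−L²−(e−x')²−y'²−z²)/2L = -0.3504
  γ=atan2(-0.4268,0.0861)=-1.3717;  ψ=arccos(-0.8048)=2.5062;  θ2=γ+ψ≈1.1344
rotate P by −φ3: (-0.0061, 0.0106, -0.4268)
  e−x'=0.0861;  (l²−L²−(e−x')²−y'²−z²)/2L = -0.3504
  θ3 = atan2(B,A) + arccos(C/0.4354) = 1.1344

θ₁ = 1.0474, θ₂ = 1.1344, θ₃ = 1.1344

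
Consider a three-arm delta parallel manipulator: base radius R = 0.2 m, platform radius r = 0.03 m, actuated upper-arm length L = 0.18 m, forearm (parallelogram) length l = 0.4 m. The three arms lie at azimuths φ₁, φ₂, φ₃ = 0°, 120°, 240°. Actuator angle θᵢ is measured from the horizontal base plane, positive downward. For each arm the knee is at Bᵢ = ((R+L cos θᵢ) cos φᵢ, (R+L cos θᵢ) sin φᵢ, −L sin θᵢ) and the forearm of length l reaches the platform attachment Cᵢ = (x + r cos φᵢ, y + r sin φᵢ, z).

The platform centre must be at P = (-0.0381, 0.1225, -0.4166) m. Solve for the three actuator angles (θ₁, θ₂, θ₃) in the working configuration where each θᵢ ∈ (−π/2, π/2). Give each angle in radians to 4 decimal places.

θ₁ = 1.1345, θ₂ = 0.4365, θ₃ = 1.3089

arm 1 (φ=0.0°): x'=-0.0381, y'=0.1225
  A=0.2081, B=-0.4166, C=(l²−L²−A²−y'²−z²)/(2L)=-0.2896
  √(A²+B²)=0.4657;  θ1 = -1.1075+2.2420 ≈ 1.1345
arm 2 (φ=120.0°): x'=0.1251, y'=-0.0283
  e−x'=0.0449;  (l²−L²−(e−x')²−y'²−z²)/2L = -0.1355
  γ=atan2(-0.4166,0.0449)=-1.4635;  ψ=arccos(-0.3233)=1.9000;  θ2=γ+ψ≈0.4365
φ3=240.0° → target in arm frame (-0.0870, -0.0942)
  A=0.2570, B=-0.4166, C=(l²−L²−A²−y'²−z²)/(2L)=-0.3359
  √(A²+B²)=0.4895;  θ3 = -1.0180+2.3269 ≈ 1.3089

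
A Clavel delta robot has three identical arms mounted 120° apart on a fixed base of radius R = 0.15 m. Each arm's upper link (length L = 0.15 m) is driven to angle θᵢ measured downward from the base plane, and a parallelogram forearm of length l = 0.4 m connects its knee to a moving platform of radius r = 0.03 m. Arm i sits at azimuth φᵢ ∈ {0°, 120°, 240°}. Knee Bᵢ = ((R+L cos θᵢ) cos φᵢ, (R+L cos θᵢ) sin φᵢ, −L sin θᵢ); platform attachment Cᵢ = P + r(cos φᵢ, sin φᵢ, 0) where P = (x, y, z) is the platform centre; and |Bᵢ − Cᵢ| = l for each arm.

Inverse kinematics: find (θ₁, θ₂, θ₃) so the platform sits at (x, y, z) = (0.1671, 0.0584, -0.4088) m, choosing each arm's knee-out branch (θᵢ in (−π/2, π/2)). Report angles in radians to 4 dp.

φ1=0.0° → target in arm frame (0.1671, 0.0584)
  A=-0.0471, B=-0.4088, C=(l²−L²−A²−y'²−z²)/(2L)=-0.1175
  γ=atan2(-0.4088,-0.0471)=-1.6855;  ψ=arccos(-0.2855)=1.8603;  θ1=γ+ψ≈0.1748
rotate P by −φ2: (-0.0330, -0.1739, -0.4088)
  A=0.1530, B=-0.4088, C=(l²−L²−A²−y'²−z²)/(2L)=-0.2775
  √(A²+B²)=0.4365;  θ2 = -1.2127+2.2599 ≈ 1.0472
rotate P by −φ3: (-0.1341, 0.1155, -0.4088)
  A cos θ + B sin θ = C:  0.2541·cos θ + -0.4088·sin θ = -0.3585
  √(A²+B²)=0.4813;  θ3 = -1.0146+2.4109 ≈ 1.3963

θ₁ = 0.1748, θ₂ = 1.0472, θ₃ = 1.3963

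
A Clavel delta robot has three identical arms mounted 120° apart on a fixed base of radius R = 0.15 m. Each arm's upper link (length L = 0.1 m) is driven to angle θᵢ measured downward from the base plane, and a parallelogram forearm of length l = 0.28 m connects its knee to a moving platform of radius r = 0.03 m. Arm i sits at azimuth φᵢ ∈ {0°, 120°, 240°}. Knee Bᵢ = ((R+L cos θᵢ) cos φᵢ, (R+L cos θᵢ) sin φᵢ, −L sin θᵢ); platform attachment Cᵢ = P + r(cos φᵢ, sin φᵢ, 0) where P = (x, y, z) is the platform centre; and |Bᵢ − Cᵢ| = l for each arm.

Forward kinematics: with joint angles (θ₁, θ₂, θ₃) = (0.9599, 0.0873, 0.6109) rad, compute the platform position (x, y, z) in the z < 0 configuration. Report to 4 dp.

(-0.0539, 0.0359, -0.2356)

S1 = (0.1774·cos0.0°, 0.1774·sin0.0°, -0.0819) = (0.1774, 0.0000, -0.0819)
φ2=120.0°: virtual centre (-0.1098, 0.1902, -0.0087), radius l
S3 = (0.2019·cos240.0°, 0.2019·sin240.0°, -0.0574) = (-0.1010, -0.1749, -0.0574)
eliminate P² terms by subtracting sphere 1 from 2 and 3
linear system: -0.5743x+0.3804y = 0.0101−0.1464z; -0.5566x+-0.3497y = 0.0059−0.0491z
det = 0.4126;  x = -0.0140+0.1694z,  y = 0.0055+-0.1291z
quadratic in z: (1.0454)z²+(0.0976)z+(-0.0350)=0, √Δ=0.3950 → z ∈ {-0.2356, 0.1422}; z = -0.2356 (taking z<0)
x = -0.0539, y = 0.0359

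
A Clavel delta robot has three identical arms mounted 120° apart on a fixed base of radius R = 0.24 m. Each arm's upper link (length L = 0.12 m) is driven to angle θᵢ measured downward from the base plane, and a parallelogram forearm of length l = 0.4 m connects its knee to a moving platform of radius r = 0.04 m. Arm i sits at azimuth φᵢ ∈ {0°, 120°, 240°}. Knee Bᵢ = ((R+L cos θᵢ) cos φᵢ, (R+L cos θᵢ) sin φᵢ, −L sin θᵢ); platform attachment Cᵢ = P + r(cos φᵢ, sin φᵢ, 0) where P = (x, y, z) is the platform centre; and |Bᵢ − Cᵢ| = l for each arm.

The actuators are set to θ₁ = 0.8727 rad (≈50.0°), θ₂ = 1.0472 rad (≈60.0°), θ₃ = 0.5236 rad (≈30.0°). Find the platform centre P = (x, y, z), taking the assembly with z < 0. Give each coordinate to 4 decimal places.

φ1=0.0°: virtual centre (0.2771, 0.0000, -0.0919), radius l
arm 2 at φ=120.0°: (R−r)+L cos θ2 = 0.2600;  centre 2 = (-0.1300, 0.2252, -0.1039)
arm 3 at φ=240.0°: (R−r)+L cos θ3 = 0.3039;  centre 3 = (-0.1520, -0.2632, -0.0600)
subtract pairs → two planes through P
plane₁₂: -0.8143x+0.4503y+-0.0240z = -0.0069
det = 0.8151;  x = -0.0015+0.0198z,  y = -0.0179+0.0890z
into |P−centre ₁|² = l²: 1.0083z² + 0.1696z + -0.0736 = 0;  Δ = 0.3256;  z = -0.3671 or 0.1988 → z<0 root = -0.3671
x = -0.0088, y = -0.0506

(-0.0088, -0.0506, -0.3671)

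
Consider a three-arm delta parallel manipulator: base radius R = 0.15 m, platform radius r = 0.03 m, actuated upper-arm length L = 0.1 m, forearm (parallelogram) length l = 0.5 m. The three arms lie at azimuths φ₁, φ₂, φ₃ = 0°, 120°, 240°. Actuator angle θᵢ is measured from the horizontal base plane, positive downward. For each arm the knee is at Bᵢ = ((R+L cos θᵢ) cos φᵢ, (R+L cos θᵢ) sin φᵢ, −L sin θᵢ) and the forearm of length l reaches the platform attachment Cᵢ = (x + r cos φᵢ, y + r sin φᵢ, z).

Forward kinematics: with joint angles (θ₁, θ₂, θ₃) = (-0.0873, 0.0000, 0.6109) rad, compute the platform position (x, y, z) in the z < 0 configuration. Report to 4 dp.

(0.0578, 0.0792, -0.4577)

centre 1 = (0.2196·cos0.0°, 0.2196·sin0.0°, 0.0087) = (0.2196, 0.0000, 0.0087)
centre 2 = (0.2200·cos120.0°, 0.2200·sin120.0°, 0.0000) = (-0.1100, 0.1905, 0.0000)
arm 3 at φ=240.0°: (R−r)+L cos θ3 = 0.2019;  centre 3 = (-0.1010, -0.1749, -0.0574)
|centre ₂|²−|centre ₁|² = 0.0001;  |centre ₃|²−|centre ₁|² = -0.0042
[-0.6592 0.3811 -0.0174]·P = 0.0001;  [-0.6412 -0.3497 -0.1322]·P = -0.0042
Cramer: x(z) = 0.0033-0.1189z;  y(z) = 0.0060-0.1599z
sphere 1 gives Az²+Bz+C=0 with A=1.0397, B=0.0321, C=-0.2031;  B²−4AC=0.8457;  roots -0.4577, 0.4268;  negative root z = -0.4577
x = 0.0578, y = 0.0792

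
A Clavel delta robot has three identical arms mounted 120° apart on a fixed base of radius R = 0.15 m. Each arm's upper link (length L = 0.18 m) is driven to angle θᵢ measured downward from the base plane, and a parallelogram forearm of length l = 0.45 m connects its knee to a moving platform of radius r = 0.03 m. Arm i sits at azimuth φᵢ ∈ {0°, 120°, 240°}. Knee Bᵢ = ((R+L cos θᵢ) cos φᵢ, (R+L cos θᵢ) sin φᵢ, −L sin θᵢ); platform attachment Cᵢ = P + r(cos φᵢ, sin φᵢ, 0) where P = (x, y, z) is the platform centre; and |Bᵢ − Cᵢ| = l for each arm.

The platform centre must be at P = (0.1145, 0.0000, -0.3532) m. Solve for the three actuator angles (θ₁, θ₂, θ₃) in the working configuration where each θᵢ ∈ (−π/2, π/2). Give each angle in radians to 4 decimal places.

arm 1 (φ=0.0°): x'=0.1145, y'=0.0000
  A=0.0055, B=-0.3532, C=(l²−L²−A²−y'²−z²)/(2L)=0.1259
  θ1 = atan2(B,A) + arccos(C/0.3532) = -0.3488
rotate P by −φ2: (-0.0572, -0.0992, -0.3532)
  e−x'=0.1772;  (l²−L²−(e−x')²−y'²−z²)/2L = 0.0114
  θ2 = atan2(B,A) + arccos(C/0.3952) = 0.4363
arm 3 (φ=240.0°): x'=-0.0573, y'=0.0992
  A cos θ + B sin θ = C:  0.1773·cos θ + -0.3532·sin θ = 0.0114
  √(A²+B²)=0.3952;  θ3 = -1.1057+1.5420 ≈ 0.4363

θ₁ = -0.3488, θ₂ = 0.4363, θ₃ = 0.4363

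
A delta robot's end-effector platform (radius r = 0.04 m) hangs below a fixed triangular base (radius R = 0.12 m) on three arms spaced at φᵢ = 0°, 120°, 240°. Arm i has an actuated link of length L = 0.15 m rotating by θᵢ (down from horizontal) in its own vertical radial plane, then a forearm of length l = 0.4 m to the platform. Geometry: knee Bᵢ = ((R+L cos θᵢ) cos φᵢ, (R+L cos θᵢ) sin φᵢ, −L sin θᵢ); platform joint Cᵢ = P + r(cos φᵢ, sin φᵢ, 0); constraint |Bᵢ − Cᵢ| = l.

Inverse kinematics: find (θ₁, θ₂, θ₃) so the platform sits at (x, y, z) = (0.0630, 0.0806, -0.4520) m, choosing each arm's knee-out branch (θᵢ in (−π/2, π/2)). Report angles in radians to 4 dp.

rotate P by −φ1: (0.0630, 0.0806, -0.4520)
  A cos θ + B sin θ = C:  0.0170·cos θ + -0.4520·sin θ = -0.2453
  θ1 = atan2(B,A) + arccos(C/0.4523) = 0.6108
rotate P by −φ2: (0.0383, -0.0949, -0.4520)
  A=0.0417, B=-0.4520, C=(l²−L²−A²−y'²−z²)/(2L)=-0.2585
  θ2 = atan2(B,A) + arccos(C/0.4539) = 0.6978
rotate P by −φ3: (-0.1013, 0.0143, -0.4520)
  e−x'=0.1813;  (l²−L²−(e−x')²−y'²−z²)/2L = -0.3329
  √(A²+B²)=0.4870;  θ3 = -1.1893+2.3235 ≈ 1.1342

θ₁ = 0.6108, θ₂ = 0.6978, θ₃ = 1.1342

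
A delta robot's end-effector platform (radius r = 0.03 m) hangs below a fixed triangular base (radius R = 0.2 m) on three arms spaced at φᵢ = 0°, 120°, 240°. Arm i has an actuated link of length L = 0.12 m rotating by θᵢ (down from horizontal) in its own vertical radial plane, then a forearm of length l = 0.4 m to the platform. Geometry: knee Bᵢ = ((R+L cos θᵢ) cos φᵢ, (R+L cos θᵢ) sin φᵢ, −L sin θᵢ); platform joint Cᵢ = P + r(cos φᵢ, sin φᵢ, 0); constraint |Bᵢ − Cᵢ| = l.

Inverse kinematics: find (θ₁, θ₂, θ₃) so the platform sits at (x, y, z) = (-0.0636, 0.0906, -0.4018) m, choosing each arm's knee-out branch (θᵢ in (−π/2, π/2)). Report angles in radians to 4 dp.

rotate P by −φ1: (-0.0636, 0.0906, -0.4018)
  A=0.2336, B=-0.4018, C=(l²−L²−A²−y'²−z²)/(2L)=-0.3276
  γ=atan2(-0.4018,0.2336)=-1.0442;  ψ=arccos(-0.7048)=2.3530;  θ1=γ+ψ≈1.3088
φ2=120.0° → target in arm frame (0.1103, 0.0098)
  e−x'=0.0597;  (l²−L²−(e−x')²−y'²−z²)/2L = -0.0813
  γ=atan2(-0.4018,0.0597)=-1.4232;  ψ=arccos(-0.2001)=1.7722;  θ2=γ+ψ≈0.3490
arm 3 (φ=240.0°): x'=-0.0467, y'=-0.1004
  A=0.2167, B=-0.4018, C=(l²−L²−A²−y'²−z²)/(2L)=-0.3036
  γ=atan2(-0.4018,0.2167)=-1.0763;  ψ=arccos(-0.6650)=2.2984;  θ3=γ+ψ≈1.2221

θ₁ = 1.3088, θ₂ = 0.3490, θ₃ = 1.2221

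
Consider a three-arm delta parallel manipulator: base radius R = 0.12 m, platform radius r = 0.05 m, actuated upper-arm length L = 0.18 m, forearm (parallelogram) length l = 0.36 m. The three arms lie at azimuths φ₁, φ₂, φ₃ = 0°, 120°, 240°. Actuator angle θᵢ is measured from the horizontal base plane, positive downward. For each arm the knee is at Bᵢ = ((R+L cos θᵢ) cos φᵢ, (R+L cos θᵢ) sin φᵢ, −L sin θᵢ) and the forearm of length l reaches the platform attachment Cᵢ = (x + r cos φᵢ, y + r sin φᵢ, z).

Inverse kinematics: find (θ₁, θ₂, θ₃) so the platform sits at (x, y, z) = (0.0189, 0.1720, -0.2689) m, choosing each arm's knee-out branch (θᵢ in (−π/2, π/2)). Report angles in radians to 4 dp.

θ₁ = 0.2620, θ₂ = -0.3489, θ₃ = 0.9599

rotate P by −φ1: (0.0189, 0.1720, -0.2689)
  e−x'=0.0511;  (l²−L²−(e−x')²−y'²−z²)/2L = -0.0203
  γ=atan2(-0.2689,0.0511)=-1.3830;  ψ=arccos(-0.0741)=1.6450;  θ1=γ+ψ≈0.2620
rotate P by −φ2: (0.1395, -0.1024, -0.2689)
  e−x'=-0.0695;  (l²−L²−(e−x')²−y'²−z²)/2L = 0.0266
  γ=atan2(-0.2689,-0.0695)=-1.8237;  ψ=arccos(0.0958)=1.4748;  θ2=γ+ψ≈-0.3489
rotate P by −φ3: (-0.1584, -0.0696, -0.2689)
  A cos θ + B sin θ = C:  0.2284·cos θ + -0.2689·sin θ = -0.0892
  γ=atan2(-0.2689,0.2284)=-0.8666;  ψ=arccos(-0.2529)=1.8265;  θ3=γ+ψ≈0.9599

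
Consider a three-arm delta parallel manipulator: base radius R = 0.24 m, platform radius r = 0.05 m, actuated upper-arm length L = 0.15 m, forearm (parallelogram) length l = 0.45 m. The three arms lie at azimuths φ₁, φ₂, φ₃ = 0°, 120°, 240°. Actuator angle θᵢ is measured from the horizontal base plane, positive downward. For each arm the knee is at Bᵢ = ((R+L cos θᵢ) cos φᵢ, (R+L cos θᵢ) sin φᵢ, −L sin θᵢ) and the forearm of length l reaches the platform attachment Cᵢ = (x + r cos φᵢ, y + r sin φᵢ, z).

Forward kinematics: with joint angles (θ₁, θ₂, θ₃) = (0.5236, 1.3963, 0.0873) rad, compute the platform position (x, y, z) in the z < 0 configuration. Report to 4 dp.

S1 = (0.3199·cos0.0°, 0.3199·sin0.0°, -0.0750) = (0.3199, 0.0000, -0.0750)
S2 = (0.2160·cos120.0°, 0.2160·sin120.0°, -0.1477) = (-0.1080, 0.1871, -0.1477)
arm 3 at φ=240.0°: ρ3 = 0.3394;  S3 = (-0.1697, -0.2940, -0.0131)
subtract pairs → two planes through P
linear system: -0.8558x+0.3742y = -0.0395−-0.1454z; -0.9792x+-0.5879y = 0.0074−0.1238z
det = 0.8696;  x = 0.0235+-0.0450z,  y = -0.0517+0.2857z
into |P−S₁|² = l²: 1.0836z² + 0.1471z + -0.1063 = 0;  Δ = 0.4826;  z = -0.3884 or 0.2526 → z<0 root = -0.3884
x = 0.0410, y = -0.1627

(0.0410, -0.1627, -0.3884)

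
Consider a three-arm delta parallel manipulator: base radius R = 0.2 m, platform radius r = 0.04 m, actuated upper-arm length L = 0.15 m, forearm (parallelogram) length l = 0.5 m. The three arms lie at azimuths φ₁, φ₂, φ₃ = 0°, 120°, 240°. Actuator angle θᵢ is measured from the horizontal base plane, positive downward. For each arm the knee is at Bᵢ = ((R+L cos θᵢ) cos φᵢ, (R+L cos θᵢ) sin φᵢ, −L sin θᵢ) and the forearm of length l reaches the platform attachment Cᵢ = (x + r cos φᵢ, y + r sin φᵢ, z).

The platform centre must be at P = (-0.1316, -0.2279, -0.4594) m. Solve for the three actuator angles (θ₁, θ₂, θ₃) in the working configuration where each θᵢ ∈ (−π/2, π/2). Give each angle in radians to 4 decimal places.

φ1=0.0° → target in arm frame (-0.1316, -0.2279)
  e−x'=0.2916;  (l²−L²−(e−x')²−y'²−z²)/2L = -0.4017
  θ1 = atan2(B,A) + arccos(C/0.5441) = 1.3961
arm 2 (φ=120.0°): x'=-0.1316, y'=0.2279
  A=0.2916, B=-0.4594, C=(l²−L²−A²−y'²−z²)/(2L)=-0.4017
  γ=atan2(-0.4594,0.2916)=-1.0053;  ψ=arccos(-0.7382)=2.4013;  θ2=γ+ψ≈1.3960
arm 3 (φ=240.0°): x'=0.2632, y'=0.0000
  e−x'=-0.1032;  (l²−L²−(e−x')²−y'²−z²)/2L = 0.0194
  √(A²+B²)=0.4708;  θ3 = -1.7917+1.5297 ≈ -0.2620

θ₁ = 1.3961, θ₂ = 1.3960, θ₃ = -0.2620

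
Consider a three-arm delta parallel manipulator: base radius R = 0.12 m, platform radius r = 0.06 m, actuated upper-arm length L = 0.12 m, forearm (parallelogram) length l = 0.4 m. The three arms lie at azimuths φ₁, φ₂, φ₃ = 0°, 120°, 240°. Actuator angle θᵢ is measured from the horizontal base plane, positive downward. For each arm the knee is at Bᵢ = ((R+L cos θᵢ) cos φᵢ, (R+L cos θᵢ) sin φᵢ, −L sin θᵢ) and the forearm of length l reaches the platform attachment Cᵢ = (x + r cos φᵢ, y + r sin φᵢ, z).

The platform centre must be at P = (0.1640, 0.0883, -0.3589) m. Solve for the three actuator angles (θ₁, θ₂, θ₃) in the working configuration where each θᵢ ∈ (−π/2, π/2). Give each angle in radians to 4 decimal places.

θ₁ = -0.2617, θ₂ = 0.4365, θ₃ = 0.9603

arm 1 (φ=0.0°): x'=0.1640, y'=0.0883
  A cos θ + B sin θ = C:  -0.1040·cos θ + -0.3589·sin θ = -0.0076
  √(A²+B²)=0.3737;  θ1 = -1.8528+1.5911 ≈ -0.2617
rotate P by −φ2: (-0.0055, -0.1862, -0.3589)
  e−x'=0.0655;  (l²−L²−(e−x')²−y'²−z²)/2L = -0.0924
  γ=atan2(-0.3589,0.0655)=-1.3902;  ψ=arccos(-0.2531)=1.8267;  θ2=γ+ψ≈0.4365
rotate P by −φ3: (-0.1585, 0.0979, -0.3589)
  A cos θ + B sin θ = C:  0.2185·cos θ + -0.3589·sin θ = -0.1688
  γ=atan2(-0.3589,0.2185)=-1.0240;  ψ=arccos(-0.4018)=1.9843;  θ3=γ+ψ≈0.9603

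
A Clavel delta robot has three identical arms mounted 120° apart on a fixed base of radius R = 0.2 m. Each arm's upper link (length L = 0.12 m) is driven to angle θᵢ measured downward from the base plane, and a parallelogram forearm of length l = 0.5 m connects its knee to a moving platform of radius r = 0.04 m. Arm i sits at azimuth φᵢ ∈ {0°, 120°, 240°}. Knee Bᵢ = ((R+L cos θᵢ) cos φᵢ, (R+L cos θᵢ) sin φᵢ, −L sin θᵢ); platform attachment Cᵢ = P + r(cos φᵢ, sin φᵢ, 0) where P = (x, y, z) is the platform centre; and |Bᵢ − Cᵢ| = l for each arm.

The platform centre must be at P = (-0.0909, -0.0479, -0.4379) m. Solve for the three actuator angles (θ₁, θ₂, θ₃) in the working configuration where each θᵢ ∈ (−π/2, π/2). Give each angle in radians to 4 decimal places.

θ₁ = 0.6979, θ₂ = 0.2619, θ₃ = -0.1744

rotate P by −φ1: (-0.0909, -0.0479, -0.4379)
  e−x'=0.2509;  (l²−L²−(e−x')²−y'²−z²)/2L = -0.0892
  θ1 = atan2(B,A) + arccos(C/0.5047) = 0.6979
arm 2 (φ=120.0°): x'=0.0040, y'=0.1027
  A=0.1560, B=-0.4379, C=(l²−L²−A²−y'²−z²)/(2L)=0.0373
  θ2 = atan2(B,A) + arccos(C/0.4649) = 0.2619
arm 3 (φ=240.0°): x'=0.0869, y'=-0.0548
  e−x'=0.0731;  (l²−L²−(e−x')²−y'²−z²)/2L = 0.1479
  √(A²+B²)=0.4440;  θ3 = -1.4055+1.2311 ≈ -0.1744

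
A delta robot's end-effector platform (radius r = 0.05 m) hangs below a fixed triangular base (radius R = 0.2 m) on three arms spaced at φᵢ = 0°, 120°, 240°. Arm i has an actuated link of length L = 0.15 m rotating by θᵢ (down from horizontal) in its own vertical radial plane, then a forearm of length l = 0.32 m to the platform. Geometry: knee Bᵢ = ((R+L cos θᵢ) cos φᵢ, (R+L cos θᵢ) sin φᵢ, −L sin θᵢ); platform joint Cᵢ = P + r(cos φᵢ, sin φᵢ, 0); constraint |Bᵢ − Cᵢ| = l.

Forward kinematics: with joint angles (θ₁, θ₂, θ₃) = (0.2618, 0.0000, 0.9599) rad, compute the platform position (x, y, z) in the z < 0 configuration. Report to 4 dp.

(0.0243, 0.0734, -0.1931)

φ1=0.0°: virtual centre (0.2949, 0.0000, -0.0388), radius l
O2 = (0.3000·cos120.0°, 0.3000·sin120.0°, 0.0000) = (-0.1500, 0.2598, 0.0000)
φ3=240.0°: virtual centre (-0.1180, -0.2044, -0.1229), radius l
|O₂|²−|O₁|² = 0.0015;  |O₃|²−|O₁|² = -0.0177
[-0.8898 0.5196 0.0776]·P = 0.0015;  [-0.8258 -0.4088 -0.1681]·P = -0.0177
det = 0.7929;  x = 0.0108+-0.0701z,  y = 0.0214+-0.2695z
quadratic in z: (1.0776)z²+(0.1060)z+(-0.0197)=0, √Δ=0.3102 → z ∈ {-0.1931, 0.0948}; z = -0.1931 (taking z<0)
x = 0.0243, y = 0.0734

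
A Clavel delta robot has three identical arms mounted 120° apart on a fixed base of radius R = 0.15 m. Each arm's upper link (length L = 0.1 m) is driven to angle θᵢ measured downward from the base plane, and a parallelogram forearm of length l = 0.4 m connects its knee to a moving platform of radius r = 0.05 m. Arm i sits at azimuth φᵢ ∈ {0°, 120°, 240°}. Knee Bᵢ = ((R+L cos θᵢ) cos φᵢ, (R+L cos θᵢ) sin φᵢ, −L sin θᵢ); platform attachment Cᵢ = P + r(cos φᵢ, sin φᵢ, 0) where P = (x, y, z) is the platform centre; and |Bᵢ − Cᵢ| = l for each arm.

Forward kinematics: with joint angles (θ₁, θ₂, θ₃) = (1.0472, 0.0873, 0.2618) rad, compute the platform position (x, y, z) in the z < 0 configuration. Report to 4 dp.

φ1=0.0°: virtual centre (0.1500, 0.0000, -0.0866), radius l
arm 2 at φ=120.0°: (R−r)+L cos θ2 = 0.1996;  S2 = (-0.0998, 0.1729, -0.0087)
arm 3 at φ=240.0°: (R−r)+L cos θ3 = 0.1966;  S3 = (-0.0983, -0.1703, -0.0259)
|S₂|²−|S₁|² = 0.0099;  |S₃|²−|S₁|² = 0.0093
plane₁₂: -0.4996x+0.3458y+0.1558z = 0.0099
det = 0.3418;  x = -0.0193+0.2780z,  y = 0.0008+-0.0488z
sphere 1 gives Az²+Bz+C=0 with A=1.0797, B=0.0790, C=-0.1238;  B²−4AC=0.5410;  roots -0.3772, 0.3041;  negative root z = -0.3772
x = -0.1242, y = 0.0192

(-0.1242, 0.0192, -0.3772)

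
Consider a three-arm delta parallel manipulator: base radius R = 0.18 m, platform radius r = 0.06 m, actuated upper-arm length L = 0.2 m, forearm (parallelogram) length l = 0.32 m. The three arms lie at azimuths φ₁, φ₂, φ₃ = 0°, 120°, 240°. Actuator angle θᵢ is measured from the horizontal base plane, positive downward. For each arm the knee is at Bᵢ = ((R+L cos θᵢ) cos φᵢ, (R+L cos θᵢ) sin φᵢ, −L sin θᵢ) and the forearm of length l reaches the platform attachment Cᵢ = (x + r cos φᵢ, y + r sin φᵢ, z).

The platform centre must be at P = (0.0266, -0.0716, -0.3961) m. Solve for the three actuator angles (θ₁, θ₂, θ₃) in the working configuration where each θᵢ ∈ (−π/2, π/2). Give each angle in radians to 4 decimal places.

θ₁ = 0.9598, θ₂ = 1.3088, θ₃ = 0.8726

rotate P by −φ1: (0.0266, -0.0716, -0.3961)
  A=0.0934, B=-0.3961, C=(l²−L²−A²−y'²−z²)/(2L)=-0.2709
  √(A²+B²)=0.4070;  θ1 = -1.3392+2.2991 ≈ 0.9598
φ2=120.0° → target in arm frame (-0.0753, 0.0128)
  A cos θ + B sin θ = C:  0.1953·cos θ + -0.3961·sin θ = -0.3320
  √(A²+B²)=0.4416;  θ2 = -1.1127+2.4215 ≈ 1.3088
arm 3 (φ=240.0°): x'=0.0487, y'=0.0588
  e−x'=0.0713;  (l²−L²−(e−x')²−y'²−z²)/2L = -0.2576
  γ=atan2(-0.3961,0.0713)=-1.3927;  ψ=arccos(-0.6401)=2.2654;  θ3=γ+ψ≈0.8726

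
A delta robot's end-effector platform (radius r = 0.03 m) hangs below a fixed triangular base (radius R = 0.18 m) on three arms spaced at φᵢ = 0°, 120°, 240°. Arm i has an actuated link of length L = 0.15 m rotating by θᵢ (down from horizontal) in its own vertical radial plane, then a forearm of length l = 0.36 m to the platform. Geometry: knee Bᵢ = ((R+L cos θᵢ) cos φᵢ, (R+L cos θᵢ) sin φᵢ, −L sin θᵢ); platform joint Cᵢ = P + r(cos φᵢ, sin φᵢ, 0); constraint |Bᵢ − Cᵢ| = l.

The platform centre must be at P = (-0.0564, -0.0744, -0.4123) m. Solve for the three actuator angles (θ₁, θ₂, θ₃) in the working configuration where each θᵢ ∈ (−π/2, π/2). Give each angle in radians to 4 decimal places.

φ1=0.0° → target in arm frame (-0.0564, -0.0744)
  e−x'=0.2064;  (l²−L²−(e−x')²−y'²−z²)/2L = -0.3701
  θ1 = atan2(B,A) + arccos(C/0.4611) = 1.3959
φ2=120.0° → target in arm frame (-0.0362, 0.0860)
  A=0.1862, B=-0.4123, C=(l²−L²−A²−y'²−z²)/(2L)=-0.3499
  γ=atan2(-0.4123,0.1862)=-1.1465;  ψ=arccos(-0.7735)=2.4551;  θ2=γ+ψ≈1.3086
φ3=240.0° → target in arm frame (0.0926, -0.0116)
  e−x'=0.0574;  (l²−L²−(e−x')²−y'²−z²)/2L = -0.2211
  θ3 = atan2(B,A) + arccos(C/0.4163) = 0.6981

θ₁ = 1.3959, θ₂ = 1.3086, θ₃ = 0.6981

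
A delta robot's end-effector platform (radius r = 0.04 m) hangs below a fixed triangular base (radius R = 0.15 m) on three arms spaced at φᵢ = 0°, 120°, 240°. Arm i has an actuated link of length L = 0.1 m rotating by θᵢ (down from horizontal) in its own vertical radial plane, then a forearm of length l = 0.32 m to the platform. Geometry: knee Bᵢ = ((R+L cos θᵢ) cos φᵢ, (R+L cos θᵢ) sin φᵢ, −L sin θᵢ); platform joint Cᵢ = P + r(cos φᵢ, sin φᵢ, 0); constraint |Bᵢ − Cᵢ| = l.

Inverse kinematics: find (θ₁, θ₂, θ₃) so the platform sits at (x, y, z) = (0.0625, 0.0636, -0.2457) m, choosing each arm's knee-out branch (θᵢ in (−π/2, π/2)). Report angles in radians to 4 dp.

θ₁ = -0.3490, θ₂ = 0.0002, θ₃ = 0.7859

arm 1 (φ=0.0°): x'=0.0625, y'=0.0636
  A=0.0475, B=-0.2457, C=(l²−L²−A²−y'²−z²)/(2L)=0.1287
  θ1 = atan2(B,A) + arccos(C/0.2502) = -0.3490
φ2=120.0° → target in arm frame (0.0238, -0.0859)
  A cos θ + B sin θ = C:  0.0862·cos θ + -0.2457·sin θ = 0.0861
  √(A²+B²)=0.2604;  θ2 = -1.2335+1.2337 ≈ 0.0002
φ3=240.0° → target in arm frame (-0.0863, 0.0223)
  e−x'=0.1963;  (l²−L²−(e−x')²−y'²−z²)/2L = -0.0351
  γ=atan2(-0.2457,0.1963)=-0.8966;  ψ=arccos(-0.1115)=1.6825;  θ3=γ+ψ≈0.7859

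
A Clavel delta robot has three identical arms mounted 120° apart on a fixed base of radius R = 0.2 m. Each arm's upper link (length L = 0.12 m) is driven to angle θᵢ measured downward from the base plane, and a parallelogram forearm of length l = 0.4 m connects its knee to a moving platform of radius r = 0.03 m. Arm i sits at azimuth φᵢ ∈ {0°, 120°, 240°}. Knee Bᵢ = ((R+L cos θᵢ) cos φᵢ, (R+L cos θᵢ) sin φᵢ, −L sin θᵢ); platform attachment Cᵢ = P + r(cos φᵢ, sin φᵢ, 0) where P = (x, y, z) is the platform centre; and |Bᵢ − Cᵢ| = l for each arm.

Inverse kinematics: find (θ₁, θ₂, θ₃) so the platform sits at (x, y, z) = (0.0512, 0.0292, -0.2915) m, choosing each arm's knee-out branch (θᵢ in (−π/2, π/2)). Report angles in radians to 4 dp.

arm 1 (φ=0.0°): x'=0.0512, y'=0.0292
  A cos θ + B sin θ = C:  0.1188·cos θ + -0.2915·sin θ = 0.1903
  √(A²+B²)=0.3148;  θ1 = -1.1838+0.9218 ≈ -0.2620
rotate P by −φ2: (-0.0003, -0.0589, -0.2915)
  A=0.1703, B=-0.2915, C=(l²−L²−A²−y'²−z²)/(2L)=0.1173
  √(A²+B²)=0.3376;  θ2 = -1.0420+1.2160 ≈ 0.1740
arm 3 (φ=240.0°): x'=-0.0509, y'=0.0297
  A=0.2209, B=-0.2915, C=(l²−L²−A²−y'²−z²)/(2L)=0.0456
  √(A²+B²)=0.3657;  θ3 = -0.9223+1.4457 ≈ 0.5234

θ₁ = -0.2620, θ₂ = 0.1740, θ₃ = 0.5234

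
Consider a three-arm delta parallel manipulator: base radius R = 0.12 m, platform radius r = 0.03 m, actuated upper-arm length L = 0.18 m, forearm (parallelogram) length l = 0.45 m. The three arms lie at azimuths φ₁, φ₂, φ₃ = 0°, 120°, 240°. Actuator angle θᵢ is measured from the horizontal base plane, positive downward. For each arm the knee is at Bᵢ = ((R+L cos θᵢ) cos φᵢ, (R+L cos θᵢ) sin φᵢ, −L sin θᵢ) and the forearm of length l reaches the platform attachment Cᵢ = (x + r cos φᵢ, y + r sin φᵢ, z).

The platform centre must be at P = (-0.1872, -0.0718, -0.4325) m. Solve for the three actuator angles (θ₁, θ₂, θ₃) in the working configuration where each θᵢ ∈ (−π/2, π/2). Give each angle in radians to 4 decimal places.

rotate P by −φ1: (-0.1872, -0.0718, -0.4325)
  A=0.2772, B=-0.4325, C=(l²−L²−A²−y'²−z²)/(2L)=-0.2749
  γ=atan2(-0.4325,0.2772)=-1.0008;  ψ=arccos(-0.5351)=2.1354;  θ1=γ+ψ≈1.1345
φ2=120.0° → target in arm frame (0.0314, 0.1980)
  A cos θ + B sin θ = C:  0.0586·cos θ + -0.4325·sin θ = -0.1656
  √(A²+B²)=0.4364;  θ2 = -1.4362+1.9599 ≈ 0.5237
arm 3 (φ=240.0°): x'=0.1558, y'=-0.1262
  e−x'=-0.0658;  (l²−L²−(e−x')²−y'²−z²)/2L = -0.1034
  √(A²+B²)=0.4375;  θ3 = -1.7217+1.8094 ≈ 0.0876

θ₁ = 1.1345, θ₂ = 0.5237, θ₃ = 0.0876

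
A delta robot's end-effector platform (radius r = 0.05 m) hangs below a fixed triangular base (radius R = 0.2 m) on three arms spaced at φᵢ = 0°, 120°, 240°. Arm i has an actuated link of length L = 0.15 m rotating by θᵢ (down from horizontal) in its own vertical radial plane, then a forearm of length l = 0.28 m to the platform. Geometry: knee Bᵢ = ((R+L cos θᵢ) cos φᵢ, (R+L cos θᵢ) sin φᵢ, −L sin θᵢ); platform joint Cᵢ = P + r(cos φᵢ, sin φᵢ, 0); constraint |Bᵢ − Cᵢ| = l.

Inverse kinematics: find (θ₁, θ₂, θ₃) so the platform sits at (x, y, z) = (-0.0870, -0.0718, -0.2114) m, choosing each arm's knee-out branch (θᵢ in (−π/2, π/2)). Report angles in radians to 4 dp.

φ1=0.0° → target in arm frame (-0.0870, -0.0718)
  e−x'=0.2370;  (l²−L²−(e−x')²−y'²−z²)/2L = -0.1670
  θ1 = atan2(B,A) + arccos(C/0.3176) = 1.3963
φ2=120.0° → target in arm frame (-0.0187, 0.1112)
  A cos θ + B sin θ = C:  0.1687·cos θ + -0.2114·sin θ = -0.0987
  γ=atan2(-0.2114,0.1687)=-0.8973;  ψ=arccos(-0.3651)=1.9445;  θ2=γ+ψ≈1.0472
φ3=240.0° → target in arm frame (0.1057, -0.0394)
  A=0.0443, B=-0.2114, C=(l²−L²−A²−y'²−z²)/(2L)=0.0256
  γ=atan2(-0.2114,0.0443)=-1.3641;  ψ=arccos(0.1187)=1.4518;  θ3=γ+ψ≈0.0877

θ₁ = 1.3963, θ₂ = 1.0472, θ₃ = 0.0877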